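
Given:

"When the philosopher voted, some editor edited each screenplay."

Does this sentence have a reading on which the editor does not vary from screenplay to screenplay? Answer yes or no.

Yes

This is the *some editor* > *each screenplay* reading.
Nothing needs to raise for *some editor* > *each screenplay*, so no island constraint is at stake.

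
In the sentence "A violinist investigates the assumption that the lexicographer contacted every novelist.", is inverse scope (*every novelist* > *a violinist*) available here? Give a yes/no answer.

No

The DP *every novelist* is contained in the complex NP *the assumption that the lexicographer contacted every novelist*.
Since the clause is the complement of a nominal head, the CNPC blocks scope extraction.
Hence only narrow scope for *every novelist* (under *a violinist*) survives.
(Only the surface reading survives: one fixed violinist with respect to all the relevant novelists.)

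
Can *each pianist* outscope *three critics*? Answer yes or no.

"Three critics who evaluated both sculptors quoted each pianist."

Yes

*each pianist* is a matrix argument; only *three critics* is modified by the relative clause *who evaluated both sculptors*, so the RC island is irrelevant to the target quantifier.
Nothing blocks QR of the lower DP to a position above the higher one, so inverse scope is available.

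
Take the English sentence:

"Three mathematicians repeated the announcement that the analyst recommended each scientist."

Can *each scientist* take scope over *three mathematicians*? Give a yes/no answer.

Structurally, *each scientist* is inside the complex NP *the announcement that the analyst recommended each scientist*.
A that-clause complement to a noun is an island; QR cannot cross the NP boundary.
Hence only narrow scope for *each scientist* (under *three mathematicians*) survives.

No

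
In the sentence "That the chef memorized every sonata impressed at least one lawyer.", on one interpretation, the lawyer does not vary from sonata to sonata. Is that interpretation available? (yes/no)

Yes

That reading corresponds to *at least one lawyer* > *every sonata*.
Nothing needs to raise out of an island for *at least one lawyer* > *every sonata*: *at least one lawyer* takes scope from its matrix position over the clause containing *every sonata*.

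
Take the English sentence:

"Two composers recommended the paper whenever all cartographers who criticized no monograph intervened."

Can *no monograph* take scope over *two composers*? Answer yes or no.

The target quantifier *no monograph* is part of the relative clause *who criticized no monograph*, which is itself inside the adjunct *whenever all cartographers who criticized no monograph intervened*.
Nested islands: the RC island is itself inside an adjunct island, so wide scope is doubly excluded.
So the wide-scope reading for *no monograph* is blocked.

No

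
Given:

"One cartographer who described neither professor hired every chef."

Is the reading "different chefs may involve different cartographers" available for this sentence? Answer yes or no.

The described interpretation is the *every chef* > *one cartographer* scoping.
The relative clause *who described neither professor* modifies *one cartographer*, but *every chef* is not inside that relative clause — it is an argument of the matrix verb.
Since no island is crossed, the inverse ordering is licensed alongside surface scope.

Yes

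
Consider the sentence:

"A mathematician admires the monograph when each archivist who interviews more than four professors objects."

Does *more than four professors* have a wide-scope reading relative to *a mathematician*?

No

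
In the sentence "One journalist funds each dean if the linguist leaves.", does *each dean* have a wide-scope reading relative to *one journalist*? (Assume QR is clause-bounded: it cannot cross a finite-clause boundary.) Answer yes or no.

Yes

The adjunct island is irrelevant here — *each dean* and *one journalist* are both in the matrix clause.
Ordinary QR to a clause-peripheral position gives the wide-scope LF for the lower DP.
So *each dean* > *one journalist* is among the available readings.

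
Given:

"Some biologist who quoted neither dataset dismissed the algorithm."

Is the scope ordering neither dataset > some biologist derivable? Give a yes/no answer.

No

The target quantifier *neither dataset* is part of the relative clause *who quoted neither dataset*.
Relative clauses block scope extraction: QR cannot target a position outside the modified NP.
*neither dataset* > *some biologist* would require crossing that boundary, which is illicit.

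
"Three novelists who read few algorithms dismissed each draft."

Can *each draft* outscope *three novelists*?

Yes

Although the sentence contains a relative clause (*who read few algorithms*), *each draft* is outside it, in the matrix VP.
Since no island is crossed, the inverse ordering is licensed alongside surface scope.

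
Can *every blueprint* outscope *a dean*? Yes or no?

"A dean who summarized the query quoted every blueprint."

Yes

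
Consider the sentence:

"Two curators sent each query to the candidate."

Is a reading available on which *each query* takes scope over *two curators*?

*each query* and *two curators* are in the same minimal clause.
Nothing blocks QR of the lower DP to a position above the higher one, so inverse scope is available.
The sentence is scopally ambiguous between *two curators* > *each query* and *each query* > *two curators*.

Yes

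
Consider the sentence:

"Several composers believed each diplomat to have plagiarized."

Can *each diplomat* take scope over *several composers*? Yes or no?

ECM infinitives lack a CP barrier, so *each diplomat* can QR over the matrix subject *several composers*.
Nothing blocks QR of the lower DP to a position above the higher one, so inverse scope is available.

Yes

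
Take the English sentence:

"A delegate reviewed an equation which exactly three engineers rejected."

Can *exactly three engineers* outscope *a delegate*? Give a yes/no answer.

No

The DP *exactly three engineers* is contained in the relative clause *which exactly three engineers rejected* modifying *an equation*.
Relative clauses block scope extraction: QR cannot target a position outside the modified NP.
So *exactly three engineers* cannot raise to a position above *a delegate*.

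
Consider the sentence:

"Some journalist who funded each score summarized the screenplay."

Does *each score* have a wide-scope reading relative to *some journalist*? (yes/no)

Structurally, *each score* is inside the relative clause *who funded each score*.
Quantifiers inside a relative clause are trapped there; the RC boundary blocks QR.
*each score* > *some journalist* would require crossing that boundary, which is illicit.

No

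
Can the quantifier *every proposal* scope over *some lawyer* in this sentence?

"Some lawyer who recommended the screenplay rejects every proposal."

The relative clause *who recommended the screenplay* modifies *some lawyer*, but *every proposal* is not inside that relative clause — it is an argument of the matrix verb.
No island intervenes, so both surface and inverse scope are derivable.
So *every proposal* > *some lawyer* is among the available readings.

Yes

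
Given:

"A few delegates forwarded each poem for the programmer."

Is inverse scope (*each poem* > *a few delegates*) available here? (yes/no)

Yes

*each poem* and *a few delegates* are in the same minimal clause.
QR within a single clause is free, so the lower quantifier may take scope over the higher one.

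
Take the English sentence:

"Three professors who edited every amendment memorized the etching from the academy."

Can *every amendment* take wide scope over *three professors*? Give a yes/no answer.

No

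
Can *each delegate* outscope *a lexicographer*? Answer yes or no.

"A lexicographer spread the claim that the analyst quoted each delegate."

The target quantifier *each delegate* is part of the complex NP *the claim that the analyst quoted each delegate*.
Noun-complement clauses are scope islands (the Complex NP Constraint): a quantifier inside one cannot scope into the matrix.
So the wide-scope reading for *each delegate* is blocked.

No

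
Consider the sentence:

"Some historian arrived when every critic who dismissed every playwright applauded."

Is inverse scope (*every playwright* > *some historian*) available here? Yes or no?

No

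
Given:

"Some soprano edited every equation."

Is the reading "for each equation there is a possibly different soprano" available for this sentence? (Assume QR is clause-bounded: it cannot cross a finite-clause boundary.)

Yes

The paraphrase describes the scope ordering *every equation* > *some soprano*.
*every equation* and *some soprano* are in the same minimal clause.
Nothing blocks QR of the lower DP to a position above the higher one, so inverse scope is available.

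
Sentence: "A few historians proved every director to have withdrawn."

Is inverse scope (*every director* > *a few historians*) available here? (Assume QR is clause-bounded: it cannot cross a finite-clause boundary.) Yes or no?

Yes

*every director* is an ECM subject; ECM complements are not islands, and the embedded quantifier may take matrix scope.
Nothing blocks QR of the lower DP to a position above the higher one, so inverse scope is available.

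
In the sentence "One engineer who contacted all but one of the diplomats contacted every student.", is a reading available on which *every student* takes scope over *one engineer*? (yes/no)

The relative clause *who contacted all but one of the diplomats* modifies *one engineer*, but *every student* is not inside that relative clause — it is an argument of the matrix verb.
Since no island is crossed, the inverse ordering is licensed alongside surface scope.

Yes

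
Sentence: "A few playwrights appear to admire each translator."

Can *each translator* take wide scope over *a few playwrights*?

Yes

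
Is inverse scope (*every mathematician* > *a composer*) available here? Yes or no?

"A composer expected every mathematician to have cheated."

The ECM infinitive is scope-transparent — *every mathematician* is free to raise above *a composer*.
Since no island is crossed, the inverse ordering is licensed alongside surface scope.

Yes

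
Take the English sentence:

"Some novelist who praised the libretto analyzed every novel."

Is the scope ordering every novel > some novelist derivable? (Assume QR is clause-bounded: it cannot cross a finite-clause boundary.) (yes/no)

Yes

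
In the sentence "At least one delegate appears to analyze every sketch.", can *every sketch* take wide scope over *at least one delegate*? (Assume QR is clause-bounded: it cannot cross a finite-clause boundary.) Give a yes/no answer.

Yes

Infinitival complements of raising predicates do not block QR; *every sketch* and *at least one delegate* are effectively clausemates.
Ordinary QR to a clause-peripheral position gives the wide-scope LF for the lower DP.
So *every sketch* > *at least one delegate* is among the available readings.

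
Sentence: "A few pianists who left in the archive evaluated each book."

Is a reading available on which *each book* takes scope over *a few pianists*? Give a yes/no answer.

Yes

Although the sentence contains a relative clause (*who left in the archive*), *each book* is outside it, in the matrix VP.
With no island boundary between them, the object can take inverse scope over the subject via ordinary QR within the clause.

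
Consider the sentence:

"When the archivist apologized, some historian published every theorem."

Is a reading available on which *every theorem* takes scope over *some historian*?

Yes

Neither queried DP is inside the adjunct, so the adjunct-island constraint does not apply.
Nothing blocks QR of the lower DP to a position above the higher one, so inverse scope is available.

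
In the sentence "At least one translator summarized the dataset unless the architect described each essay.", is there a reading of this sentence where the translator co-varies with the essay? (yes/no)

This is the *each essay* > *at least one translator* reading.
*each essay* is embedded in the adjunct clause *unless the architect described each essay*.
Adjunct clauses are scope islands: a quantifier inside an adjunct cannot raise into the matrix clause.
The inverse ordering *each essay* > *at least one translator* is therefore underivable.

No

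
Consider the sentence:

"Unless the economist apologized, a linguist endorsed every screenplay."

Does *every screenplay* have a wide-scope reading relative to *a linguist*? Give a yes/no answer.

Yes

The adjunct clause does not contain *every screenplay*, which is the matrix object.
QR within a single clause is free, so the lower quantifier may take scope over the higher one.
Both orderings are possible: *a linguist* > *every screenplay* and *every screenplay* > *a linguist*.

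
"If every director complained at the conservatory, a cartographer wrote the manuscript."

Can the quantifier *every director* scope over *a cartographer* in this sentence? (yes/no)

No

*every director* occurs within the adjunct clause *if every director complained at the conservatory*.
Since the clause is an adjunct (not a complement), the Adjunct Condition blocks QR across its edge.
So *every director* cannot raise to a position above *a cartographer*.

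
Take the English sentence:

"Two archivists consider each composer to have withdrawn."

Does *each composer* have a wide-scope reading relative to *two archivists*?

This is an ECM construction: *each composer* is the infinitival subject, Case-marked by the matrix verb, and the infinitive is transparent for QR.
Ordinary QR to a clause-peripheral position gives the wide-scope LF for the lower DP.
The sentence is scopally ambiguous between *two archivists* > *each composer* and *each composer* > *two archivists*.

Yes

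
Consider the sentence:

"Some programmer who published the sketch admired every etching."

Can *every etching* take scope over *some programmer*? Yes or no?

Yes

*every etching* sits in the matrix clause, not in the relative clause on *some programmer*.
No island intervenes, so both surface and inverse scope are derivable.
So *every etching* > *some programmer* is among the available readings.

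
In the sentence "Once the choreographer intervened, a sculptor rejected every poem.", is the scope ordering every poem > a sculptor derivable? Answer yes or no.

The adjunct clause does not contain *every poem*, which is the matrix object.
Clause-internal QR can adjoin the lower DP above the subject, yielding the inverse reading.

Yes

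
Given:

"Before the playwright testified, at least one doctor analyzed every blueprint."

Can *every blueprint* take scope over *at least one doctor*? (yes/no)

*every blueprint* is a matrix argument; the adjunct is an island but the target quantifier is outside it.
Since no island is crossed, the inverse ordering is licensed alongside surface scope.

Yes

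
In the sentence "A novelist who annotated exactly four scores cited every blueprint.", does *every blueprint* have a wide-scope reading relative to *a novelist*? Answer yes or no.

The RC *who annotated exactly four scores* is an island, but *every blueprint* is not inside it — it is the matrix object, a clausemate of *a novelist*.
With no island boundary between them, the object can take inverse scope over the subject via ordinary QR within the clause.
So *every blueprint* > *a novelist* is among the available readings.

Yes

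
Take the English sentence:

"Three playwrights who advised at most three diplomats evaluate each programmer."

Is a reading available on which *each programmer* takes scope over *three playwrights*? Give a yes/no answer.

Yes

*each programmer* sits in the matrix clause, not in the relative clause on *three playwrights*.
Clause-internal QR can adjoin the lower DP above the subject, yielding the inverse reading.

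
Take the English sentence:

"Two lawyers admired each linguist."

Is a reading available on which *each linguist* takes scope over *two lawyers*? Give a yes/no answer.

Yes

Both DPs are arguments of the same predicate; there is no clause or island boundary between them.
With no island boundary between them, the object can take inverse scope over the subject via ordinary QR within the clause.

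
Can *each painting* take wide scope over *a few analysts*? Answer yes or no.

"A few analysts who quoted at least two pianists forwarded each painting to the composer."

Yes

Although the sentence contains a relative clause (*who quoted at least two pianists*), *each painting* is outside it, in the matrix VP.
No island intervenes, so both surface and inverse scope are derivable.
So *each painting* > *a few analysts* is among the available readings.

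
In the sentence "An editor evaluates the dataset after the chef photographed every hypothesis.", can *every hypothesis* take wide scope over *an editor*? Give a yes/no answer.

No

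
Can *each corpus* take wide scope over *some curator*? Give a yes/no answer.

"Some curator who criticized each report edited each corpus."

*each corpus* is a matrix argument; only *some curator* is modified by the relative clause *who criticized each report*, so the RC island is irrelevant to the target quantifier.
No island intervenes, so both surface and inverse scope are derivable.

Yes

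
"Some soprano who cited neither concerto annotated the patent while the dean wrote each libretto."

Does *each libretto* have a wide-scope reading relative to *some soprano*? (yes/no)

No

Structurally, *each libretto* is inside the adjunct clause *while the dean wrote each libretto*.
Since the clause is an adjunct (not a complement), the Adjunct Condition blocks QR across its edge.
So the wide-scope reading for *each libretto* is blocked.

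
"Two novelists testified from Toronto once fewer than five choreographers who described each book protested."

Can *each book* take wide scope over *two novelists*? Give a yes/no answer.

No

*each book* is embedded in the relative clause *who described each book*, which is itself inside the adjunct *once fewer than five choreographers who described each book protested*.
Even if one barrier were somehow void, the other would still block QR.
There is no licit LF on which *each book* c-commands *two novelists*.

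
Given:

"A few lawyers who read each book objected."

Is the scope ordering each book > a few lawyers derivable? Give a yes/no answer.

*each book* is embedded in the relative clause *who read each book*.
QR out of a relative clause is ruled out by the relative-clause island constraint.
Hence only narrow scope for *each book* (under *a few lawyers*) survives.

No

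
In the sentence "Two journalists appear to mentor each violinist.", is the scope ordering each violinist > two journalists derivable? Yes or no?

Yes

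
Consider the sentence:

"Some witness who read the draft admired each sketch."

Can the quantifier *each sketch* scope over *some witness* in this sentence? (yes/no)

Yes

The relative clause *who read the draft* modifies *some witness*, but *each sketch* is not inside that relative clause — it is an argument of the matrix verb.
Ordinary QR to a clause-peripheral position gives the wide-scope LF for the lower DP.
Both orderings are possible: *some witness* > *each sketch* and *each sketch* > *some witness*.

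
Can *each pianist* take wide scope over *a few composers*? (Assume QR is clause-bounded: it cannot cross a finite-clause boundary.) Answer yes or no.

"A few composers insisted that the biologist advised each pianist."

*each pianist* sits inside the finite complement clause *that the biologist advised each pianist*.
QR is clause-bounded, so the finite complement is a scope island for the embedded quantifier.
The inverse ordering *each pianist* > *a few composers* is therefore underivable.

No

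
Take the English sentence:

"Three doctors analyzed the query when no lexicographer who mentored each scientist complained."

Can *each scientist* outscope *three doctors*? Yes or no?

No

*each scientist* sits inside the relative clause *who mentored each scientist*, which is itself inside the adjunct *when no lexicographer who mentored each scientist complained*.
Two island boundaries intervene — the relative clause and the adjunct. Either alone would block QR.
So *each scientist* cannot raise to a position above *three doctors*.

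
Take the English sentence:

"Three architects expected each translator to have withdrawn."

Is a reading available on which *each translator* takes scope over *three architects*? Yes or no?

Yes

This is an ECM construction: *each translator* is the infinitival subject, Case-marked by the matrix verb, and the infinitive is transparent for QR.
Ordinary QR to a clause-peripheral position gives the wide-scope LF for the lower DP.
So *each translator* > *three architects* is among the available readings.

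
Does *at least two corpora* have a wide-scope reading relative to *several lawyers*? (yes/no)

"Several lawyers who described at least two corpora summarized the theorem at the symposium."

No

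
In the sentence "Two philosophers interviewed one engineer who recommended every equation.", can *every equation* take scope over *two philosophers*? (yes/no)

No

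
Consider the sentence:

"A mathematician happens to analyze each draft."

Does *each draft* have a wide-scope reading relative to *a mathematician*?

Yes

The matrix predicate is a raising verb, whose infinitival complement is not a scope island — *each draft* can QR into the matrix clause.
With no island boundary between them, the object can take inverse scope over the subject via ordinary QR within the clause.
The sentence is scopally ambiguous between *a mathematician* > *each draft* and *each draft* > *a mathematician*.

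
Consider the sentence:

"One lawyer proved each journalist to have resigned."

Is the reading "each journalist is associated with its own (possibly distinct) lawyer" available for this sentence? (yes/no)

The described interpretation is the *each journalist* > *one lawyer* scoping.
The ECM infinitive is scope-transparent — *each journalist* is free to raise above *one lawyer*.
No island intervenes, so both surface and inverse scope are derivable.

Yes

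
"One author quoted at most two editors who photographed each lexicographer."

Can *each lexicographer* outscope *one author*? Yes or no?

No

*each lexicographer* occurs within the relative clause *who photographed each lexicographer* modifying *at most two editors*.
The relative clause forms an island for QR, so the quantifier is confined to the head noun's restrictor.
So *each lexicographer* cannot raise to a position above *one author*.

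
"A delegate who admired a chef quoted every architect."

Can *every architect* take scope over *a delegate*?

*every architect* is a matrix argument; only *a delegate* is modified by the relative clause *who admired a chef*, so the RC island is irrelevant to the target quantifier.
QR within a single clause is free, so the lower quantifier may take scope over the higher one.
Both orderings are possible: *a delegate* > *every architect* and *every architect* > *a delegate*.

Yes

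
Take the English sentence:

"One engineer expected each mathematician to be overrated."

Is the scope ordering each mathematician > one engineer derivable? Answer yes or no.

This is an ECM construction: *each mathematician* is the infinitival subject, Case-marked by the matrix verb, and the infinitive is transparent for QR.
Clause-internal QR can adjoin the lower DP above the subject, yielding the inverse reading.

Yes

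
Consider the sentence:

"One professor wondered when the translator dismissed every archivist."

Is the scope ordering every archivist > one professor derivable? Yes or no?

The target quantifier *every archivist* is part of the embedded question *when the translator dismissed every archivist*.
QR across an interrogative CP boundary is ruled out as a wh-island violation.
So the wide-scope reading for *every archivist* is blocked.

No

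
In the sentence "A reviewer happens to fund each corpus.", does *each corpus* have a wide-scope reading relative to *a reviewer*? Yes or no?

*each corpus* is the object of the infinitival complement of a raising predicate; raising infinitives are transparent for QR, so the two DPs are in effect clausemates.
Ordinary QR to a clause-peripheral position gives the wide-scope LF for the lower DP.
So *each corpus* > *a reviewer* is among the available readings.

Yes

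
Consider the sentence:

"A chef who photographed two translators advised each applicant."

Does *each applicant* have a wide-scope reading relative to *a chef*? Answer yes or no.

The relative clause *who photographed two translators* modifies *a chef*, but *each applicant* is not inside that relative clause — it is an argument of the matrix verb.
Clause-internal QR can adjoin the lower DP above the subject, yielding the inverse reading.
The sentence is scopally ambiguous between *a chef* > *each applicant* and *each applicant* > *a chef*.

Yes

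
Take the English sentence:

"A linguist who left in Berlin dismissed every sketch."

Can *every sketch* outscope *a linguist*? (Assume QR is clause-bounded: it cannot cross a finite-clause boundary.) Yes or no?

Yes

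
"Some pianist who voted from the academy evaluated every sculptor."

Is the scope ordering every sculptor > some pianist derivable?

Yes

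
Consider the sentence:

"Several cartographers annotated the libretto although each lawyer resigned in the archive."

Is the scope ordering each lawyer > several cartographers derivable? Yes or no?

No

Structurally, *each lawyer* is inside the adjunct clause *although each lawyer resigned in the archive*.
Scope out of an adjunct clause is unavailable: QR respects the adjunct-island constraint.
Hence only narrow scope for *each lawyer* (under *several cartographers*) survives.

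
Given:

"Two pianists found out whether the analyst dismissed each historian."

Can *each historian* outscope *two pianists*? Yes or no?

No

The DP *each historian* is contained in the embedded question *whether the analyst dismissed each historian*.
Embedded wh-clauses are opaque for QR, so the quantifier stays inside the question.
So *each historian* cannot raise to a position above *two pianists*.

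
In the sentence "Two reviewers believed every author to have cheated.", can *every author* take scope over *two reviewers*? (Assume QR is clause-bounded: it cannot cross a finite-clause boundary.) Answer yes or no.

Yes

*every author* is an ECM subject; ECM complements are not islands, and the embedded quantifier may take matrix scope.
Since no island is crossed, the inverse ordering is licensed alongside surface scope.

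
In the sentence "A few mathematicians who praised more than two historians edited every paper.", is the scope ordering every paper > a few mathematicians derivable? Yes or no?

*every paper* is a matrix argument; only *a few mathematicians* is modified by the relative clause *who praised more than two historians*, so the RC island is irrelevant to the target quantifier.
Ordinary QR to a clause-peripheral position gives the wide-scope LF for the lower DP.
The sentence is scopally ambiguous between *a few mathematicians* > *every paper* and *every paper* > *a few mathematicians*.

Yes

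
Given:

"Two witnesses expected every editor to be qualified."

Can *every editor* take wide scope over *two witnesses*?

Yes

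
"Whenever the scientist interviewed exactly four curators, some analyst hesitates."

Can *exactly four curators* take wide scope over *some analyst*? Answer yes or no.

No

*exactly four curators* occurs within the adjunct clause *whenever the scientist interviewed exactly four curators*.
The adjunct-island constraint bars QR out of an adverbial clause.
*exactly four curators* is confined to the island and cannot take scope over *some analyst*.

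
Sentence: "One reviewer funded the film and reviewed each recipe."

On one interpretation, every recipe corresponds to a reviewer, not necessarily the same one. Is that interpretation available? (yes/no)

That reading corresponds to *each recipe* > *one reviewer*.
*each recipe* occurs within one conjunct of the coordinate structure (*reviewed each recipe*).
QR out of a conjunct would have to apply non-ATB, which the CSC forbids.
There is no licit LF on which *each recipe* c-commands *one reviewer*.
(Only the surface reading survives: one fixed reviewer with respect to all the relevant recipes.)

No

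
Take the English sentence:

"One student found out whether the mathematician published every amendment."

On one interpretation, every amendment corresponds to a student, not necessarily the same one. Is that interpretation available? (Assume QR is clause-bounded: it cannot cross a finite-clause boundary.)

No

The paraphrase describes the scope ordering *every amendment* > *one student*.
*every amendment* occurs within the embedded question *whether the mathematician published every amendment*.
Embedded questions are wh-islands: a quantifier inside an indirect question cannot QR into the matrix clause.
*every amendment* > *one student* would require crossing that boundary, which is illicit.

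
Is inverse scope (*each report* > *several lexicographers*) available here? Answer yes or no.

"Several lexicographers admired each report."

*each report* is the matrix object and *several lexicographers* the matrix subject; the two are clausemates.
Nothing blocks QR of the lower DP to a position above the higher one, so inverse scope is available.

Yes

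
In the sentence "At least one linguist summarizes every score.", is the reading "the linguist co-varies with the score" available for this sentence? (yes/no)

Yes

The paraphrase describes the scope ordering *every score* > *at least one linguist*.
*every score* and *at least one linguist* are in the same minimal clause.
With no island boundary between them, the object can take inverse scope over the subject via ordinary QR within the clause.
The sentence is scopally ambiguous between *at least one linguist* > *every score* and *every score* > *at least one linguist*.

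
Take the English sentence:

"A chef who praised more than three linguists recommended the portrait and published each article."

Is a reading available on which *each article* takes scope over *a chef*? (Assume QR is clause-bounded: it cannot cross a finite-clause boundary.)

No

The target quantifier *each article* is part of one conjunct of the coordinate structure (*published each article*).
A quantifier cannot raise out of one conjunct of a coordination across the whole coordinate structure — the CSC applies to QR.
There is no licit LF on which *each article* c-commands *a chef*.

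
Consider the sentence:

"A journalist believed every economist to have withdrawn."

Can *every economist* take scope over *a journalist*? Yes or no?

Yes

The ECM infinitive is scope-transparent — *every economist* is free to raise above *a journalist*.
No island intervenes, so both surface and inverse scope are derivable.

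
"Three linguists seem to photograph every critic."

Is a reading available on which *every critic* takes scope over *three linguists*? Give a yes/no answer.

Yes

*every critic* is inside a raising infinitive, which is transparent to QR (no CP barrier), so it behaves as a matrix argument.
Ordinary QR to a clause-peripheral position gives the wide-scope LF for the lower DP.
So *every critic* > *three linguists* is among the available readings.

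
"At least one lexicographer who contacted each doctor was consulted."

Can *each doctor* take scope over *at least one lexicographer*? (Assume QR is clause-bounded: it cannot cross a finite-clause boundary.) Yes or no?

Structurally, *each doctor* is inside the relative clause *who contacted each doctor*.
Relative clauses are scope islands: a quantifier cannot QR out of a relative clause to take scope in the matrix clause.
So *each doctor* cannot raise to a position above *at least one lexicographer*.

No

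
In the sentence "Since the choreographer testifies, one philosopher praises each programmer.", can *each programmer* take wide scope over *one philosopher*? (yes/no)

Yes

Although there is an adjunct clause, *each programmer* is in the main clause, not inside the adjunct.
No island intervenes, so both surface and inverse scope are derivable.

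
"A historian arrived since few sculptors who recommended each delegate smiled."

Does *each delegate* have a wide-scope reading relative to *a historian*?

No

Structurally, *each delegate* is inside the relative clause *who recommended each delegate*, which is itself inside the adjunct *since few sculptors who recommended each delegate smiled*.
Even if one barrier were somehow void, the other would still block QR.
So the wide-scope reading for *each delegate* is blocked.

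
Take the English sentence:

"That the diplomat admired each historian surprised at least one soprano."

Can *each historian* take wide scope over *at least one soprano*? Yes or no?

The target quantifier *each historian* is part of the sentential subject *that the diplomat admired each historian*.
The subject-island constraint blocks QR out of a clausal subject.
So the wide-scope reading for *each historian* is blocked.

No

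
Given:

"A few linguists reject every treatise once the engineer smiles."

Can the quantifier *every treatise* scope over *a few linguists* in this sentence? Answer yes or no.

Yes

Although there is an adjunct clause, *every treatise* is in the main clause, not inside the adjunct.
With no island boundary between them, the object can take inverse scope over the subject via ordinary QR within the clause.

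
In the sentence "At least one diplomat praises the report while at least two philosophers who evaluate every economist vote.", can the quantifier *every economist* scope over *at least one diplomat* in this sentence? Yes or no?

*every economist* occurs within the relative clause *who evaluate every economist*, which is itself inside the adjunct *while at least two philosophers who evaluate every economist vote*.
The quantifier would have to escape first the RC and then the adjunct — two independent island violations.
There is no licit LF on which *every economist* c-commands *at least one diplomat*.

No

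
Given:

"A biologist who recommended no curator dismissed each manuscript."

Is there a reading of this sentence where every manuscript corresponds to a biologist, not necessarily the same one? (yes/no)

The described interpretation is the *each manuscript* > *a biologist* scoping.
Although the sentence contains a relative clause (*who recommended no curator*), *each manuscript* is outside it, in the matrix VP.
Clause-internal QR can adjoin the lower DP above the subject, yielding the inverse reading.

Yes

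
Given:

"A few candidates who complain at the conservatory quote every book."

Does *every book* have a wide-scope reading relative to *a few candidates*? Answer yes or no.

Yes

Although the sentence contains a relative clause (*who complain at the conservatory*), *every book* is outside it, in the matrix VP.
With no island boundary between them, the object can take inverse scope over the subject via ordinary QR within the clause.
The sentence is scopally ambiguous between *a few candidates* > *every book* and *every book* > *a few candidates*.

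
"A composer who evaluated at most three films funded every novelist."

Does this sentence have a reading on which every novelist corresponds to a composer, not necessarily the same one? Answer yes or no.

The described interpretation is the *every novelist* > *a composer* scoping.
The relative clause *who evaluated at most three films* modifies *a composer*, but *every novelist* is not inside that relative clause — it is an argument of the matrix verb.
No island intervenes, so both surface and inverse scope are derivable.
Both orderings are possible: *a composer* > *every novelist* and *every novelist* > *a composer*.

Yes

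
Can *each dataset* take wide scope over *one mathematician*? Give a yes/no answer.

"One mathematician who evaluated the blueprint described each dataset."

Yes

The RC *who evaluated the blueprint* is an island, but *each dataset* is not inside it — it is the matrix object, a clausemate of *one mathematician*.
No island intervenes, so both surface and inverse scope are derivable.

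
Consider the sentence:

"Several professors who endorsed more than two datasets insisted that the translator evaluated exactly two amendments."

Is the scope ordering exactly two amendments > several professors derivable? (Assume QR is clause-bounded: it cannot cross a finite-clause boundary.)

No

*exactly two amendments* occurs within the finite complement clause *that the translator evaluated exactly two amendments*.
Finite CP is the ceiling for QR here, by assumption.
Hence only narrow scope for *exactly two amendments* (under *several professors*) survives.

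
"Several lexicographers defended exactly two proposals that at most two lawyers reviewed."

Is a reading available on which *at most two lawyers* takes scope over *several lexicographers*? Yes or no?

No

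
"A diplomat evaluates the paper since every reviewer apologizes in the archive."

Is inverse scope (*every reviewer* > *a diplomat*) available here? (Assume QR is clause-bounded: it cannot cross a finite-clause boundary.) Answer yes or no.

Structurally, *every reviewer* is inside the adjunct clause *since every reviewer apologizes in the archive*.
Adjunct clauses are scope islands: a quantifier inside an adjunct cannot raise into the matrix clause.
So *every reviewer* cannot raise to a position above *a diplomat*.
(Only the surface reading survives: one fixed diplomat with respect to all the relevant reviewers.)

No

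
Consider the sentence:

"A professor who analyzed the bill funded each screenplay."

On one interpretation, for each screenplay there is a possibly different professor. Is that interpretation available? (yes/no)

Yes

The described interpretation is the *each screenplay* > *a professor* scoping.
The RC *who analyzed the bill* is an island, but *each screenplay* is not inside it — it is the matrix object, a clausemate of *a professor*.
Ordinary QR to a clause-peripheral position gives the wide-scope LF for the lower DP.
The sentence is scopally ambiguous between *a professor* > *each screenplay* and *each screenplay* > *a professor*.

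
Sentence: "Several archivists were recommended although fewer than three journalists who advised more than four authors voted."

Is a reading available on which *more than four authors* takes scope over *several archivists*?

Structurally, *more than four authors* is inside the relative clause *who advised more than four authors*, which is itself inside the adjunct *although fewer than three journalists who advised more than four authors voted*.
Even if one barrier were somehow void, the other would still block QR.
So *more than four authors* cannot raise to a position above *several archivists*.

No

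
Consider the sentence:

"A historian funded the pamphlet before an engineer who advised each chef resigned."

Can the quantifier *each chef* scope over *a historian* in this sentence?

The DP *each chef* is contained in the relative clause *who advised each chef*, which is itself inside the adjunct *before an engineer who advised each chef resigned*.
Both the relative clause and the enclosing adjunct are scope islands; QR cannot cross either.
*each chef* > *a historian* would require crossing that boundary, which is illicit.
(Only the surface reading survives: one fixed historian with respect to all the relevant chefs.)

No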